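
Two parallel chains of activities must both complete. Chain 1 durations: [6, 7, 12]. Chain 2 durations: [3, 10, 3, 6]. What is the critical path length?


Path A total = 6 + 7 + 12 = 25
Path B total = 3 + 10 + 3 + 6 = 22
Critical path = longest path = max(25, 22) = 25

25


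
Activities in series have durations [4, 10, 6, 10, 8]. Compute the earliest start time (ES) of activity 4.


Activity 4 starts after activities 1 through 3 complete.
Predecessor durations: [4, 10, 6]
ES = 4 + 10 + 6 = 20

20


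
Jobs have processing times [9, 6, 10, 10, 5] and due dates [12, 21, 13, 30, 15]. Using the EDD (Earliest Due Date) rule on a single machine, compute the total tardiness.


Sort by due date (EDD order): [(9, 12), (10, 13), (5, 15), (6, 21), (10, 30)]
Compute completion times and tardiness:
  Job 1: p=9, d=12, C=9, tardiness=max(0,9-12)=0
  Job 2: p=10, d=13, C=19, tardiness=max(0,19-13)=6
  Job 3: p=5, d=15, C=24, tardiness=max(0,24-15)=9
  Job 4: p=6, d=21, C=30, tardiness=max(0,30-21)=9
  Job 5: p=10, d=30, C=40, tardiness=max(0,40-30)=10
Total tardiness = 34

34


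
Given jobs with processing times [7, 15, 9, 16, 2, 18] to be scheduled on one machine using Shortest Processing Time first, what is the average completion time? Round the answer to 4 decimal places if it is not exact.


Sort jobs by processing time (SPT order): [2, 7, 9, 15, 16, 18]
Compute completion times sequentially:
  Job 1: processing = 2, completes at 2
  Job 2: processing = 7, completes at 9
  Job 3: processing = 9, completes at 18
  Job 4: processing = 15, completes at 33
  Job 5: processing = 16, completes at 49
  Job 6: processing = 18, completes at 67
Sum of completion times = 178
Average completion time = 178/6 = 29.6667

29.6667


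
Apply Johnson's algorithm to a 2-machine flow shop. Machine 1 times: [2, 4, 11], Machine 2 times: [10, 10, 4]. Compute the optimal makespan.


Apply Johnson's rule:
  Group 1 (a <= b): [(1, 2, 10), (2, 4, 10)]
  Group 2 (a > b): [(3, 11, 4)]
Optimal job order: [1, 2, 3]
Schedule:
  Job 1: M1 done at 2, M2 done at 12
  Job 2: M1 done at 6, M2 done at 22
  Job 3: M1 done at 17, M2 done at 26
Makespan = 26

26


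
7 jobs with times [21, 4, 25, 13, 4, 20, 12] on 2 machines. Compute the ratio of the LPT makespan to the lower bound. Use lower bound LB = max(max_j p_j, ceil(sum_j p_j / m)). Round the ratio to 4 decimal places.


LPT order: [25, 21, 20, 13, 12, 4, 4]
Machine loads after assignment: [50, 49]
LPT makespan = 50
Lower bound = max(max_job, ceil(total/2)) = max(25, 50) = 50
Ratio = 50 / 50 = 1.0

1.0


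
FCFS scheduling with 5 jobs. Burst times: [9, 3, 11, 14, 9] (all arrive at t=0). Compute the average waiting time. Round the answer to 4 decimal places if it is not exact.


FCFS order (as given): [9, 3, 11, 14, 9]
Waiting times:
  Job 1: wait = 0
  Job 2: wait = 9
  Job 3: wait = 12
  Job 4: wait = 23
  Job 5: wait = 37
Sum of waiting times = 81
Average waiting time = 81/5 = 16.2

16.2


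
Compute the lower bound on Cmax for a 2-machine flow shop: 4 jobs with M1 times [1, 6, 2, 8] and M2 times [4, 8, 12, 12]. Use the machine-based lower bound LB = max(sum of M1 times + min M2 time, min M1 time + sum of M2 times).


LB1 = sum(M1 times) + min(M2 times) = 17 + 4 = 21
LB2 = min(M1 times) + sum(M2 times) = 1 + 36 = 37
Lower bound = max(LB1, LB2) = max(21, 37) = 37

37


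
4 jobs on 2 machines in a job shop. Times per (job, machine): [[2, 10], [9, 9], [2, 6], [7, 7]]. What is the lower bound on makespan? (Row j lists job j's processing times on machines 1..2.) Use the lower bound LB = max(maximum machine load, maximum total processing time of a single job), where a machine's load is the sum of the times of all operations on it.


Machine loads:
  Machine 1: 2 + 9 + 2 + 7 = 20
  Machine 2: 10 + 9 + 6 + 7 = 32
Max machine load = 32
Job totals:
  Job 1: 12
  Job 2: 18
  Job 3: 8
  Job 4: 14
Max job total = 18
Lower bound = max(32, 18) = 32

32


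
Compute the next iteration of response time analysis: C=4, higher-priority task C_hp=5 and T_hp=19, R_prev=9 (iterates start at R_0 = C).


R_next = C + ceil(R_prev / T_hp) * C_hp
ceil(9 / 19) = ceil(0.4737) = 1
Interference = 1 * 5 = 5
R_next = 4 + 5 = 9
R_next = R_prev, so the iteration has converged (response time = 9).

9


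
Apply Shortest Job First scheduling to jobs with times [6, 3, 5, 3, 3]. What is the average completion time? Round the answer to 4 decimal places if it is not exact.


SJF order (ascending): [3, 3, 3, 5, 6]
Completion times:
  Job 1: burst=3, C=3
  Job 2: burst=3, C=6
  Job 3: burst=3, C=9
  Job 4: burst=5, C=14
  Job 5: burst=6, C=20
Average completion = 52/5 = 10.4

10.4


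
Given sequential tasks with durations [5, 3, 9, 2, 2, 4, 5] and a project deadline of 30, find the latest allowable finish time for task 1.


LF(activity 1) = deadline - sum of successor durations
Successors: activities 2 through 7 with durations [3, 9, 2, 2, 4, 5]
Sum of successor durations = 25
LF = 30 - 25 = 5

5


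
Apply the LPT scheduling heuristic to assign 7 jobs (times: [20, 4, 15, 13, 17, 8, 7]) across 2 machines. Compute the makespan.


Sort jobs in decreasing order (LPT): [20, 17, 15, 13, 8, 7, 4]
Assign each job to the least loaded machine:
  Machine 1: jobs [20, 13, 7, 4], load = 44
  Machine 2: jobs [17, 15, 8], load = 40
Makespan = max load = 44

44


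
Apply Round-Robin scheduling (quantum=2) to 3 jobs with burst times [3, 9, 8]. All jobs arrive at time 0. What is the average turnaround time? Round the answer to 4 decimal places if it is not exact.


Time quantum = 2
Execution trace:
  J1 runs 2 units, time = 2
  J2 runs 2 units, time = 4
  J3 runs 2 units, time = 6
  J1 runs 1 units, time = 7
  J2 runs 2 units, time = 9
  J3 runs 2 units, time = 11
  J2 runs 2 units, time = 13
  J3 runs 2 units, time = 15
  J2 runs 2 units, time = 17
  J3 runs 2 units, time = 19
  J2 runs 1 units, time = 20
Finish times: [7, 20, 19]
Average turnaround = 46/3 = 15.3333

15.3333


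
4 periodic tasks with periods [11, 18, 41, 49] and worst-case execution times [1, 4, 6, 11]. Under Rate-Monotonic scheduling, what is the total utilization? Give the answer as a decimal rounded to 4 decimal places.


Compute individual utilizations (exact fractions):
  Task 1: C/T = 1/11 (approx. 0.0909)
  Task 2: C/T = 4/18 = 2/9 (approx. 0.2222)
  Task 3: C/T = 6/41 (approx. 0.1463)
  Task 4: C/T = 11/49 (approx. 0.2245)
Total utilization U = 1/11 + 2/9 + 6/41 + 11/49 = 136034/198891
Rounded to 4 decimal places: U = 0.6840
RM (Liu & Layland) bound for 4 tasks = 0.756828; compare with U = 136034/198891 (approx. 0.683963)
U <= bound, so schedulable by RM sufficient condition.

0.6840


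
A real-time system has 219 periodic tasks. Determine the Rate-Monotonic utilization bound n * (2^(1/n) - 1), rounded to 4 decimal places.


Compute 2^(1/219) = 1.0031700697
Subtract 1: 1.0031700697 - 1 = 0.0031700697
Multiply by n: 219 * 0.0031700697 = 0.6942452643
Round to 4 dp: 0.6942

0.6942


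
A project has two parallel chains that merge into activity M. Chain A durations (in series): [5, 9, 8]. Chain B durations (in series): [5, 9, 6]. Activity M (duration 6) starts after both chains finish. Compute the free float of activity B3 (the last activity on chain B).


ES(B3) = sum of predecessors on chain B = 14
EF(B3) = ES + duration = 14 + 6 = 20
Successor of B3 is M. ES(M) = max(sum(A), sum(B)) = max(22, 20) = 22
Free float = ES(successor) - EF(current) = 22 - 20 = 2

2


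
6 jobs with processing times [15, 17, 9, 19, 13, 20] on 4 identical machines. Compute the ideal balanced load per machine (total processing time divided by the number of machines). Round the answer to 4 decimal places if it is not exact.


Total processing time = 15 + 17 + 9 + 19 + 13 + 20 = 93
Number of machines = 4
Ideal balanced load = 93 / 4 = 23.25

23.25


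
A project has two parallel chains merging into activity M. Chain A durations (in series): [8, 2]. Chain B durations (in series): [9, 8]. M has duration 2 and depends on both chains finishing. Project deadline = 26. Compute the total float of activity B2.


Forward pass: ES(B2) = sum of predecessors on chain B = 9
EF = ES + duration = 9 + 8 = 17
Backward pass: LF(M) = deadline = 26; LS(M) = 26 - 2 = 24
LF(B2) = LS(M) - sum(successors on chain B) = 24 - 0 = 24
LS = LF - duration = 24 - 8 = 16
Total float = LS - ES = 16 - 9 = 7

7


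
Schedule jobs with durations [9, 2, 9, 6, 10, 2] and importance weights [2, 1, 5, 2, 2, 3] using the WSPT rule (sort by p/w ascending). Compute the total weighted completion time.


Compute p/w ratios and sort ascending (WSPT): [(2, 3), (9, 5), (2, 1), (6, 2), (9, 2), (10, 2)]
Compute weighted completion times:
  Job (p=2,w=3): C=2, w*C=3*2=6
  Job (p=9,w=5): C=11, w*C=5*11=55
  Job (p=2,w=1): C=13, w*C=1*13=13
  Job (p=6,w=2): C=19, w*C=2*19=38
  Job (p=9,w=2): C=28, w*C=2*28=56
  Job (p=10,w=2): C=38, w*C=2*38=76
Total weighted completion time = 244

244


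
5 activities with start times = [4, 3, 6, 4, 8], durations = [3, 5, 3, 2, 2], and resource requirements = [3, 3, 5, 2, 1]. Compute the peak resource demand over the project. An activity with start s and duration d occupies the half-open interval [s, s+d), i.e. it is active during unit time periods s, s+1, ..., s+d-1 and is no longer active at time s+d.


Each activity i is active on [start_i, start_i + duration_i).
Compute total resource usage per time slot:
  t=0: active resources = [], total = 0
  t=1: active resources = [], total = 0
  t=2: active resources = [], total = 0
  t=3: active resources = [3], total = 3
  t=4: active resources = [3, 3, 2], total = 8
  t=5: active resources = [3, 3, 2], total = 8
  t=6: active resources = [3, 3, 5], total = 11
  t=7: active resources = [3, 5], total = 8
  t=8: active resources = [5, 1], total = 6
  t=9: active resources = [1], total = 1
Peak resource demand = 11

11


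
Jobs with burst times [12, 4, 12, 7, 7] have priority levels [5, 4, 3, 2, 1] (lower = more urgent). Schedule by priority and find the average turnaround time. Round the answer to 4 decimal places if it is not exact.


Sort by priority (ascending = highest first):
Order: [(1, 7), (2, 7), (3, 12), (4, 4), (5, 12)]
Completion times:
  Priority 1, burst=7, C=7
  Priority 2, burst=7, C=14
  Priority 3, burst=12, C=26
  Priority 4, burst=4, C=30
  Priority 5, burst=12, C=42
Average turnaround = 119/5 = 23.8

23.8


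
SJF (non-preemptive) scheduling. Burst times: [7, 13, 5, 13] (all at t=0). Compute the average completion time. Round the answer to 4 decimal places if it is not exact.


SJF order (ascending): [5, 7, 13, 13]
Completion times:
  Job 1: burst=5, C=5
  Job 2: burst=7, C=12
  Job 3: burst=13, C=25
  Job 4: burst=13, C=38
Average completion = 80/4 = 20.0

20.0


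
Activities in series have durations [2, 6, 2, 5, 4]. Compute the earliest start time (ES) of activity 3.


Activity 3 starts after activities 1 through 2 complete.
Predecessor durations: [2, 6]
ES = 2 + 6 = 8

8


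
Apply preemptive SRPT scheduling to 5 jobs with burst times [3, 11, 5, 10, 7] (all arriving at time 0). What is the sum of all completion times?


Since all jobs arrive at t=0, SRPT equals SPT ordering.
SPT order: [3, 5, 7, 10, 11]
Completion times:
  Job 1: p=3, C=3
  Job 2: p=5, C=8
  Job 3: p=7, C=15
  Job 4: p=10, C=25
  Job 5: p=11, C=36
Total completion time = 3 + 8 + 15 + 25 + 36 = 87

87


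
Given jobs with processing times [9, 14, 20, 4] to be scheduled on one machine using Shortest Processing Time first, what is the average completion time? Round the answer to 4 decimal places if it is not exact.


Sort jobs by processing time (SPT order): [4, 9, 14, 20]
Compute completion times sequentially:
  Job 1: processing = 4, completes at 4
  Job 2: processing = 9, completes at 13
  Job 3: processing = 14, completes at 27
  Job 4: processing = 20, completes at 47
Sum of completion times = 91
Average completion time = 91/4 = 22.75

22.75


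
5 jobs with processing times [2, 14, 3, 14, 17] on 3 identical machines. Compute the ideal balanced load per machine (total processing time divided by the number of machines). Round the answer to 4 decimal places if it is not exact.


Total processing time = 2 + 14 + 3 + 14 + 17 = 50
Number of machines = 3
Ideal balanced load = 50 / 3 = 16.6667

16.6667


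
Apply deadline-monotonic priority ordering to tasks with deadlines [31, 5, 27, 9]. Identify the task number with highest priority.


Sort tasks by relative deadline (ascending):
  Task 2: deadline = 5
  Task 4: deadline = 9
  Task 3: deadline = 27
  Task 1: deadline = 31
Priority order (highest first): [2, 4, 3, 1]
Highest priority task = 2

2


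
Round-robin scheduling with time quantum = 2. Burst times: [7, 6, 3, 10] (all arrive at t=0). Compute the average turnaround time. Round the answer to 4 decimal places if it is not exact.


Time quantum = 2
Execution trace:
  J1 runs 2 units, time = 2
  J2 runs 2 units, time = 4
  J3 runs 2 units, time = 6
  J4 runs 2 units, time = 8
  J1 runs 2 units, time = 10
  J2 runs 2 units, time = 12
  J3 runs 1 units, time = 13
  J4 runs 2 units, time = 15
  J1 runs 2 units, time = 17
  J2 runs 2 units, time = 19
  J4 runs 2 units, time = 21
  J1 runs 1 units, time = 22
  J4 runs 2 units, time = 24
  J4 runs 2 units, time = 26
Finish times: [22, 19, 13, 26]
Average turnaround = 80/4 = 20.0

20.0


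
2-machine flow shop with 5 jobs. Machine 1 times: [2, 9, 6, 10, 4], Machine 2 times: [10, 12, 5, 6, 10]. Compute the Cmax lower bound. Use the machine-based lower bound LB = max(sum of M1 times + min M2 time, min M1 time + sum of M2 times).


LB1 = sum(M1 times) + min(M2 times) = 31 + 5 = 36
LB2 = min(M1 times) + sum(M2 times) = 2 + 43 = 45
Lower bound = max(LB1, LB2) = max(36, 45) = 45

45


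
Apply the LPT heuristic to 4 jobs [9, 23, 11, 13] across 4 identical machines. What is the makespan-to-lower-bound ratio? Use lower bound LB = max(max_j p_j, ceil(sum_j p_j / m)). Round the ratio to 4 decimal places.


LPT order: [23, 13, 11, 9]
Machine loads after assignment: [23, 13, 11, 9]
LPT makespan = 23
Lower bound = max(max_job, ceil(total/4)) = max(23, 14) = 23
Ratio = 23 / 23 = 1.0

1.0


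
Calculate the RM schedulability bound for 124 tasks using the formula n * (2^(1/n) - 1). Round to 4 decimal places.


Compute 2^(1/124) = 1.0056055492
Subtract 1: 1.0056055492 - 1 = 0.0056055492
Multiply by n: 124 * 0.0056055492 = 0.6950881008
Round to 4 dp: 0.6951

0.6951


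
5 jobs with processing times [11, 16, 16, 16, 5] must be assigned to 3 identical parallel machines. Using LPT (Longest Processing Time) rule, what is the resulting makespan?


Sort jobs in decreasing order (LPT): [16, 16, 16, 11, 5]
Assign each job to the least loaded machine:
  Machine 1: jobs [16, 11], load = 27
  Machine 2: jobs [16, 5], load = 21
  Machine 3: jobs [16], load = 16
Makespan = max load = 27

27


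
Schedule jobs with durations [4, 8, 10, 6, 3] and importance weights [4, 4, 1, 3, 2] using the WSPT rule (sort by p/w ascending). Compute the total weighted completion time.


Compute p/w ratios and sort ascending (WSPT): [(4, 4), (3, 2), (8, 4), (6, 3), (10, 1)]
Compute weighted completion times:
  Job (p=4,w=4): C=4, w*C=4*4=16
  Job (p=3,w=2): C=7, w*C=2*7=14
  Job (p=8,w=4): C=15, w*C=4*15=60
  Job (p=6,w=3): C=21, w*C=3*21=63
  Job (p=10,w=1): C=31, w*C=1*31=31
Total weighted completion time = 184

184


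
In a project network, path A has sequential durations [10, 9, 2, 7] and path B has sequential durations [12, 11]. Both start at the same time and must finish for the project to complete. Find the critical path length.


Path A total = 10 + 9 + 2 + 7 = 28
Path B total = 12 + 11 = 23
Critical path = longest path = max(28, 23) = 28

28


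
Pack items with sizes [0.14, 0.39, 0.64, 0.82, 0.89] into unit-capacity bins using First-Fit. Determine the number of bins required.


Place items sequentially using First-Fit:
  Item 0.14 -> new Bin 1
  Item 0.39 -> Bin 1 (now 0.53)
  Item 0.64 -> new Bin 2
  Item 0.82 -> new Bin 3
  Item 0.89 -> new Bin 4
Total bins used = 4

4


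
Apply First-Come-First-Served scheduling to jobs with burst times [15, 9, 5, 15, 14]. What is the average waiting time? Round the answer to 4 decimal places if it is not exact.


FCFS order (as given): [15, 9, 5, 15, 14]
Waiting times:
  Job 1: wait = 0
  Job 2: wait = 15
  Job 3: wait = 24
  Job 4: wait = 29
  Job 5: wait = 44
Sum of waiting times = 112
Average waiting time = 112/5 = 22.4

22.4


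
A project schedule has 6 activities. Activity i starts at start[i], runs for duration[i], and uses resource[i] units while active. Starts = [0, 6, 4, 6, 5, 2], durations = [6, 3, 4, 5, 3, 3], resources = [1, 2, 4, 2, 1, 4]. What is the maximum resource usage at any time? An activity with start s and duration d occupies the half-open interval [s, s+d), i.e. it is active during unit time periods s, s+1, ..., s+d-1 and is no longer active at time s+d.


Each activity i is active on [start_i, start_i + duration_i).
Compute total resource usage per time slot:
  t=0: active resources = [1], total = 1
  t=1: active resources = [1], total = 1
  t=2: active resources = [1, 4], total = 5
  t=3: active resources = [1, 4], total = 5
  t=4: active resources = [1, 4, 4], total = 9
  t=5: active resources = [1, 4, 1], total = 6
  t=6: active resources = [2, 4, 2, 1], total = 9
  t=7: active resources = [2, 4, 2, 1], total = 9
  t=8: active resources = [2, 2], total = 4
  t=9: active resources = [2], total = 2
  t=10: active resources = [2], total = 2
Peak resource demand = 9

9


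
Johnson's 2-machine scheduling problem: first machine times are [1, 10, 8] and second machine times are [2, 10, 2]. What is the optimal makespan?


Apply Johnson's rule:
  Group 1 (a <= b): [(1, 1, 2), (2, 10, 10)]
  Group 2 (a > b): [(3, 8, 2)]
Optimal job order: [1, 2, 3]
Schedule:
  Job 1: M1 done at 1, M2 done at 3
  Job 2: M1 done at 11, M2 done at 21
  Job 3: M1 done at 19, M2 done at 23
Makespan = 23

23


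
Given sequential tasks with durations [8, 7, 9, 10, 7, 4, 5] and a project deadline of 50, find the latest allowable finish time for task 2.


LF(activity 2) = deadline - sum of successor durations
Successors: activities 3 through 7 with durations [9, 10, 7, 4, 5]
Sum of successor durations = 35
LF = 50 - 35 = 15

15


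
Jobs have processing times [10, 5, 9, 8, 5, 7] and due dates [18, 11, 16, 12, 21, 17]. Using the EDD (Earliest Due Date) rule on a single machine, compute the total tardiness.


Sort by due date (EDD order): [(5, 11), (8, 12), (9, 16), (7, 17), (10, 18), (5, 21)]
Compute completion times and tardiness:
  Job 1: p=5, d=11, C=5, tardiness=max(0,5-11)=0
  Job 2: p=8, d=12, C=13, tardiness=max(0,13-12)=1
  Job 3: p=9, d=16, C=22, tardiness=max(0,22-16)=6
  Job 4: p=7, d=17, C=29, tardiness=max(0,29-17)=12
  Job 5: p=10, d=18, C=39, tardiness=max(0,39-18)=21
  Job 6: p=5, d=21, C=44, tardiness=max(0,44-21)=23
Total tardiness = 63

63


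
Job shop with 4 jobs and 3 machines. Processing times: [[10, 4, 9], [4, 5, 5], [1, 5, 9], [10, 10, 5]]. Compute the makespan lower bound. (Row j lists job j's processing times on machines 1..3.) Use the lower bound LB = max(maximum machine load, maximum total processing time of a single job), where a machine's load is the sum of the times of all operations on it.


Machine loads:
  Machine 1: 10 + 4 + 1 + 10 = 25
  Machine 2: 4 + 5 + 5 + 10 = 24
  Machine 3: 9 + 5 + 9 + 5 = 28
Max machine load = 28
Job totals:
  Job 1: 23
  Job 2: 14
  Job 3: 15
  Job 4: 25
Max job total = 25
Lower bound = max(28, 25) = 28

28


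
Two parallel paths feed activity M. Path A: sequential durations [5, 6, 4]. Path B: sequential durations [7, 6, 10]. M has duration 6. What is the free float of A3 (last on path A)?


ES(A3) = sum of predecessors on chain A = 11
EF(A3) = ES + duration = 11 + 4 = 15
Successor of A3 is M. ES(M) = max(sum(A), sum(B)) = max(15, 23) = 23
Free float = ES(successor) - EF(current) = 23 - 15 = 8

8


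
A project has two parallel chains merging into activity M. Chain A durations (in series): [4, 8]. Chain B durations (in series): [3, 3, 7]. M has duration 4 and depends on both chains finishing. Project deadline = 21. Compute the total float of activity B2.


Forward pass: ES(B2) = sum of predecessors on chain B = 3
EF = ES + duration = 3 + 3 = 6
Backward pass: LF(M) = deadline = 21; LS(M) = 21 - 4 = 17
LF(B2) = LS(M) - sum(successors on chain B) = 17 - 7 = 10
LS = LF - duration = 10 - 3 = 7
Total float = LS - ES = 7 - 3 = 4

4


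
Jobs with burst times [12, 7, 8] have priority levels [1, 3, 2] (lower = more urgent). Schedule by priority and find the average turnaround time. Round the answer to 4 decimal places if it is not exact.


Sort by priority (ascending = highest first):
Order: [(1, 12), (2, 8), (3, 7)]
Completion times:
  Priority 1, burst=12, C=12
  Priority 2, burst=8, C=20
  Priority 3, burst=7, C=27
Average turnaround = 59/3 = 19.6667

19.6667


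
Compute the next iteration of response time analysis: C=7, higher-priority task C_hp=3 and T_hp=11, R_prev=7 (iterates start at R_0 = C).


R_next = C + ceil(R_prev / T_hp) * C_hp
ceil(7 / 11) = ceil(0.6364) = 1
Interference = 1 * 3 = 3
R_next = 7 + 3 = 10

10


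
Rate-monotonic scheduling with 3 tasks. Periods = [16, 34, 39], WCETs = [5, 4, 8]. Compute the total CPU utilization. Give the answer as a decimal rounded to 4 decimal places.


Compute individual utilizations (exact fractions):
  Task 1: C/T = 5/16 (approx. 0.3125)
  Task 2: C/T = 4/34 = 2/17 (approx. 0.1176)
  Task 3: C/T = 8/39 (approx. 0.2051)
Total utilization U = 5/16 + 2/17 + 8/39 = 6739/10608
Rounded to 4 decimal places: U = 0.6353
RM (Liu & Layland) bound for 3 tasks = 0.779763; compare with U = 6739/10608 (approx. 0.635275)
U <= bound, so schedulable by RM sufficient condition.

0.6353


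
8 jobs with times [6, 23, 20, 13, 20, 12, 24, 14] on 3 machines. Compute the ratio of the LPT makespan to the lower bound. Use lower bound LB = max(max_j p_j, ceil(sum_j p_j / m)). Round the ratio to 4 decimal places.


LPT order: [24, 23, 20, 20, 14, 13, 12, 6]
Machine loads after assignment: [49, 43, 40]
LPT makespan = 49
Lower bound = max(max_job, ceil(total/3)) = max(24, 44) = 44
Ratio = 49 / 44 = 1.1136

1.1136


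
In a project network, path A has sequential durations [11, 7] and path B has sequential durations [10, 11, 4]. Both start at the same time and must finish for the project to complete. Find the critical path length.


Path A total = 11 + 7 = 18
Path B total = 10 + 11 + 4 = 25
Critical path = longest path = max(18, 25) = 25

25


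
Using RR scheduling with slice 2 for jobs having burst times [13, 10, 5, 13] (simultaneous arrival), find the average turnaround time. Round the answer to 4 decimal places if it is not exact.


Time quantum = 2
Execution trace:
  J1 runs 2 units, time = 2
  J2 runs 2 units, time = 4
  J3 runs 2 units, time = 6
  J4 runs 2 units, time = 8
  J1 runs 2 units, time = 10
  J2 runs 2 units, time = 12
  J3 runs 2 units, time = 14
  J4 runs 2 units, time = 16
  J1 runs 2 units, time = 18
  J2 runs 2 units, time = 20
  J3 runs 1 units, time = 21
  J4 runs 2 units, time = 23
  J1 runs 2 units, time = 25
  J2 runs 2 units, time = 27
  J4 runs 2 units, time = 29
  J1 runs 2 units, time = 31
  J2 runs 2 units, time = 33
  J4 runs 2 units, time = 35
  J1 runs 2 units, time = 37
  J4 runs 2 units, time = 39
  J1 runs 1 units, time = 40
  J4 runs 1 units, time = 41
Finish times: [40, 33, 21, 41]
Average turnaround = 135/4 = 33.75

33.75


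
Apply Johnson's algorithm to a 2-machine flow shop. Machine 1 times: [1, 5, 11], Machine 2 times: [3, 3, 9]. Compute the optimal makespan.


Apply Johnson's rule:
  Group 1 (a <= b): [(1, 1, 3)]
  Group 2 (a > b): [(3, 11, 9), (2, 5, 3)]
Optimal job order: [1, 3, 2]
Schedule:
  Job 1: M1 done at 1, M2 done at 4
  Job 3: M1 done at 12, M2 done at 21
  Job 2: M1 done at 17, M2 done at 24
Makespan = 24

24


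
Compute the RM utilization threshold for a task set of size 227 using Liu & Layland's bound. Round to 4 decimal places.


Compute 2^(1/227) = 1.0030581785
Subtract 1: 1.0030581785 - 1 = 0.0030581785
Multiply by n: 227 * 0.0030581785 = 0.6942065195
Round to 4 dp: 0.6942

0.6942


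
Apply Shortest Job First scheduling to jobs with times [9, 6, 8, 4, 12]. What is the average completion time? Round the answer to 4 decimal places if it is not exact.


SJF order (ascending): [4, 6, 8, 9, 12]
Completion times:
  Job 1: burst=4, C=4
  Job 2: burst=6, C=10
  Job 3: burst=8, C=18
  Job 4: burst=9, C=27
  Job 5: burst=12, C=39
Average completion = 98/5 = 19.6

19.6


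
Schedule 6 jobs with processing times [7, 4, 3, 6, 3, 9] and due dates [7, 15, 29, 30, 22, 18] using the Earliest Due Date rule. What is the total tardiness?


Sort by due date (EDD order): [(7, 7), (4, 15), (9, 18), (3, 22), (3, 29), (6, 30)]
Compute completion times and tardiness:
  Job 1: p=7, d=7, C=7, tardiness=max(0,7-7)=0
  Job 2: p=4, d=15, C=11, tardiness=max(0,11-15)=0
  Job 3: p=9, d=18, C=20, tardiness=max(0,20-18)=2
  Job 4: p=3, d=22, C=23, tardiness=max(0,23-22)=1
  Job 5: p=3, d=29, C=26, tardiness=max(0,26-29)=0
  Job 6: p=6, d=30, C=32, tardiness=max(0,32-30)=2
Total tardiness = 5

5


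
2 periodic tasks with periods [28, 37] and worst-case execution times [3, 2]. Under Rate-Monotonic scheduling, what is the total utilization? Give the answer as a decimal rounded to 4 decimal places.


Compute individual utilizations (exact fractions):
  Task 1: C/T = 3/28 (approx. 0.1071)
  Task 2: C/T = 2/37 (approx. 0.0541)
Total utilization U = 3/28 + 2/37 = 167/1036
Rounded to 4 decimal places: U = 0.1612
RM (Liu & Layland) bound for 2 tasks = 0.828427; compare with U = 167/1036 (approx. 0.161197)
U <= bound, so schedulable by RM sufficient condition.

0.1612


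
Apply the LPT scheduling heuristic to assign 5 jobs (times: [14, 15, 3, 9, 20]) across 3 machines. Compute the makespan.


Sort jobs in decreasing order (LPT): [20, 15, 14, 9, 3]
Assign each job to the least loaded machine:
  Machine 1: jobs [20], load = 20
  Machine 2: jobs [15, 3], load = 18
  Machine 3: jobs [14, 9], load = 23
Makespan = max load = 23

23


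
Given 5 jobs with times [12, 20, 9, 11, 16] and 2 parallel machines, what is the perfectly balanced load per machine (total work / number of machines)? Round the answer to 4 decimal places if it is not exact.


Total processing time = 12 + 20 + 9 + 11 + 16 = 68
Number of machines = 2
Ideal balanced load = 68 / 2 = 34.0

34.0


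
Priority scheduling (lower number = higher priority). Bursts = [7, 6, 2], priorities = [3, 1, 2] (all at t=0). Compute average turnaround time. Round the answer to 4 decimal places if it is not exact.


Sort by priority (ascending = highest first):
Order: [(1, 6), (2, 2), (3, 7)]
Completion times:
  Priority 1, burst=6, C=6
  Priority 2, burst=2, C=8
  Priority 3, burst=7, C=15
Average turnaround = 29/3 = 9.6667

9.6667


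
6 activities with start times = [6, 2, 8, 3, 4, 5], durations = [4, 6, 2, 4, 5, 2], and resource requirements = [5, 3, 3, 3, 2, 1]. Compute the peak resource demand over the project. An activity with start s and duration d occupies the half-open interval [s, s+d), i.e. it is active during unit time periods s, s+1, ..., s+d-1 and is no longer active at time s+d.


Each activity i is active on [start_i, start_i + duration_i).
Compute total resource usage per time slot:
  t=0: active resources = [], total = 0
  t=1: active resources = [], total = 0
  t=2: active resources = [3], total = 3
  t=3: active resources = [3, 3], total = 6
  t=4: active resources = [3, 3, 2], total = 8
  t=5: active resources = [3, 3, 2, 1], total = 9
  t=6: active resources = [5, 3, 3, 2, 1], total = 14
  t=7: active resources = [5, 3, 2], total = 10
  t=8: active resources = [5, 3, 2], total = 10
  t=9: active resources = [5, 3], total = 8
Peak resource demand = 14

14


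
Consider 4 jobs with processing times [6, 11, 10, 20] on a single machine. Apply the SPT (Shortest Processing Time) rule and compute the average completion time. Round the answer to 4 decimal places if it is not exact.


Sort jobs by processing time (SPT order): [6, 10, 11, 20]
Compute completion times sequentially:
  Job 1: processing = 6, completes at 6
  Job 2: processing = 10, completes at 16
  Job 3: processing = 11, completes at 27
  Job 4: processing = 20, completes at 47
Sum of completion times = 96
Average completion time = 96/4 = 24.0

24.0


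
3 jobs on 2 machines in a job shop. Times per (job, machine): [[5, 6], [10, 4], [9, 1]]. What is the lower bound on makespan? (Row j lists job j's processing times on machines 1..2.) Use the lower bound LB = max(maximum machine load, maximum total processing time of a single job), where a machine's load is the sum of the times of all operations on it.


Machine loads:
  Machine 1: 5 + 10 + 9 = 24
  Machine 2: 6 + 4 + 1 = 11
Max machine load = 24
Job totals:
  Job 1: 11
  Job 2: 14
  Job 3: 10
Max job total = 14
Lower bound = max(24, 14) = 24

24


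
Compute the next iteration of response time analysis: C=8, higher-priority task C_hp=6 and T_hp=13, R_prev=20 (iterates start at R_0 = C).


R_next = C + ceil(R_prev / T_hp) * C_hp
ceil(20 / 13) = ceil(1.5385) = 2
Interference = 2 * 6 = 12
R_next = 8 + 12 = 20
R_next = R_prev, so the iteration has converged (response time = 20).

20


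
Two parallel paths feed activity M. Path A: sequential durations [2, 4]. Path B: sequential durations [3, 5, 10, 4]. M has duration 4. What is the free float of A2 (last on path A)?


ES(A2) = sum of predecessors on chain A = 2
EF(A2) = ES + duration = 2 + 4 = 6
Successor of A2 is M. ES(M) = max(sum(A), sum(B)) = max(6, 22) = 22
Free float = ES(successor) - EF(current) = 22 - 6 = 16

16


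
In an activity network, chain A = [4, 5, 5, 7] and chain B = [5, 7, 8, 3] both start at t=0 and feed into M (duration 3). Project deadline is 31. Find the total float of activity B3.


Forward pass: ES(B3) = sum of predecessors on chain B = 12
EF = ES + duration = 12 + 8 = 20
Backward pass: LF(M) = deadline = 31; LS(M) = 31 - 3 = 28
LF(B3) = LS(M) - sum(successors on chain B) = 28 - 3 = 25
LS = LF - duration = 25 - 8 = 17
Total float = LS - ES = 17 - 12 = 5

5


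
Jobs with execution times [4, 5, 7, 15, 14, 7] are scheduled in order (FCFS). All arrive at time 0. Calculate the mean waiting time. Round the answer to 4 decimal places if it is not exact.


FCFS order (as given): [4, 5, 7, 15, 14, 7]
Waiting times:
  Job 1: wait = 0
  Job 2: wait = 4
  Job 3: wait = 9
  Job 4: wait = 16
  Job 5: wait = 31
  Job 6: wait = 45
Sum of waiting times = 105
Average waiting time = 105/6 = 17.5

17.5


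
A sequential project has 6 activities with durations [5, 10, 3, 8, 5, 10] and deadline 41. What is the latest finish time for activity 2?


LF(activity 2) = deadline - sum of successor durations
Successors: activities 3 through 6 with durations [3, 8, 5, 10]
Sum of successor durations = 26
LF = 41 - 26 = 15

15


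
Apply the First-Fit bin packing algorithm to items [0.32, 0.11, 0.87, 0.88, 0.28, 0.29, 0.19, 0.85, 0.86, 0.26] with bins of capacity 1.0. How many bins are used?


Place items sequentially using First-Fit:
  Item 0.32 -> new Bin 1
  Item 0.11 -> Bin 1 (now 0.43)
  Item 0.87 -> new Bin 2
  Item 0.88 -> new Bin 3
  Item 0.28 -> Bin 1 (now 0.71)
  Item 0.29 -> Bin 1 (now 1.0)
  Item 0.19 -> new Bin 4
  Item 0.85 -> new Bin 5
  Item 0.86 -> new Bin 6
  Item 0.26 -> Bin 4 (now 0.45)
Total bins used = 6

6


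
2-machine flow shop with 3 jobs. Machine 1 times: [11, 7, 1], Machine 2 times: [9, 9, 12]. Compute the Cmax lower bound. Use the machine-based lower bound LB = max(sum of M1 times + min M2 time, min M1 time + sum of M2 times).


LB1 = sum(M1 times) + min(M2 times) = 19 + 9 = 28
LB2 = min(M1 times) + sum(M2 times) = 1 + 30 = 31
Lower bound = max(LB1, LB2) = max(28, 31) = 31

31


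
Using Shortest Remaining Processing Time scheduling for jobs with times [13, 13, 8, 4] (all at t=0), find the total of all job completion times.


Since all jobs arrive at t=0, SRPT equals SPT ordering.
SPT order: [4, 8, 13, 13]
Completion times:
  Job 1: p=4, C=4
  Job 2: p=8, C=12
  Job 3: p=13, C=25
  Job 4: p=13, C=38
Total completion time = 4 + 12 + 25 + 38 = 79

79


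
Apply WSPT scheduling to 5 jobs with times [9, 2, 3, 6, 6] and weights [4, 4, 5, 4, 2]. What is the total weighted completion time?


Compute p/w ratios and sort ascending (WSPT): [(2, 4), (3, 5), (6, 4), (9, 4), (6, 2)]
Compute weighted completion times:
  Job (p=2,w=4): C=2, w*C=4*2=8
  Job (p=3,w=5): C=5, w*C=5*5=25
  Job (p=6,w=4): C=11, w*C=4*11=44
  Job (p=9,w=4): C=20, w*C=4*20=80
  Job (p=6,w=2): C=26, w*C=2*26=52
Total weighted completion time = 209

209


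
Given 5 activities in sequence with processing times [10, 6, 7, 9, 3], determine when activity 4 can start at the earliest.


Activity 4 starts after activities 1 through 3 complete.
Predecessor durations: [10, 6, 7]
ES = 10 + 6 + 7 = 23

23


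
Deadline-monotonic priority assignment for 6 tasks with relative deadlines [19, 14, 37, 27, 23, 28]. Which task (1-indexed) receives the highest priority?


Sort tasks by relative deadline (ascending):
  Task 2: deadline = 14
  Task 1: deadline = 19
  Task 5: deadline = 23
  Task 4: deadline = 27
  Task 6: deadline = 28
  Task 3: deadline = 37
Priority order (highest first): [2, 1, 5, 4, 6, 3]
Highest priority task = 2

2


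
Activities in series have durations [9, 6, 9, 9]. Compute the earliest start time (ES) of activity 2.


Activity 2 starts after activities 1 through 1 complete.
Predecessor durations: [9]
ES = 9 = 9

9


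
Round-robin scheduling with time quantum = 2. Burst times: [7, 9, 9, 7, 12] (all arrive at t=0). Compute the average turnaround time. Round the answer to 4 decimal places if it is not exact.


Time quantum = 2
Execution trace:
  J1 runs 2 units, time = 2
  J2 runs 2 units, time = 4
  J3 runs 2 units, time = 6
  J4 runs 2 units, time = 8
  J5 runs 2 units, time = 10
  J1 runs 2 units, time = 12
  J2 runs 2 units, time = 14
  J3 runs 2 units, time = 16
  J4 runs 2 units, time = 18
  J5 runs 2 units, time = 20
  J1 runs 2 units, time = 22
  J2 runs 2 units, time = 24
  J3 runs 2 units, time = 26
  J4 runs 2 units, time = 28
  J5 runs 2 units, time = 30
  J1 runs 1 units, time = 31
  J2 runs 2 units, time = 33
  J3 runs 2 units, time = 35
  J4 runs 1 units, time = 36
  J5 runs 2 units, time = 38
  J2 runs 1 units, time = 39
  J3 runs 1 units, time = 40
  J5 runs 2 units, time = 42
  J5 runs 2 units, time = 44
Finish times: [31, 39, 40, 36, 44]
Average turnaround = 190/5 = 38.0

38.0


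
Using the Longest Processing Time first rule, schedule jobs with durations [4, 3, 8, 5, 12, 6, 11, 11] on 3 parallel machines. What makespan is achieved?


Sort jobs in decreasing order (LPT): [12, 11, 11, 8, 6, 5, 4, 3]
Assign each job to the least loaded machine:
  Machine 1: jobs [12, 5, 4], load = 21
  Machine 2: jobs [11, 8], load = 19
  Machine 3: jobs [11, 6, 3], load = 20
Makespan = max load = 21

21


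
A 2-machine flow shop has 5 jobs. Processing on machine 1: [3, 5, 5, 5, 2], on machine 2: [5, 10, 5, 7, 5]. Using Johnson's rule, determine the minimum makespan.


Apply Johnson's rule:
  Group 1 (a <= b): [(5, 2, 5), (1, 3, 5), (2, 5, 10), (3, 5, 5), (4, 5, 7)]
  Group 2 (a > b): []
Optimal job order: [5, 1, 2, 3, 4]
Schedule:
  Job 5: M1 done at 2, M2 done at 7
  Job 1: M1 done at 5, M2 done at 12
  Job 2: M1 done at 10, M2 done at 22
  Job 3: M1 done at 15, M2 done at 27
  Job 4: M1 done at 20, M2 done at 34
Makespan = 34

34


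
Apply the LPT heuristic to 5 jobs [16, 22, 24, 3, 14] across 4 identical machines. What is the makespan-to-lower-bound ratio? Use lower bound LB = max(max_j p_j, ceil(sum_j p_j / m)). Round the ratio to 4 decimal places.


LPT order: [24, 22, 16, 14, 3]
Machine loads after assignment: [24, 22, 16, 17]
LPT makespan = 24
Lower bound = max(max_job, ceil(total/4)) = max(24, 20) = 24
Ratio = 24 / 24 = 1.0

1.0


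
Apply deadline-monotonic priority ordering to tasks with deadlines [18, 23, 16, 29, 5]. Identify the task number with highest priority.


Sort tasks by relative deadline (ascending):
  Task 5: deadline = 5
  Task 3: deadline = 16
  Task 1: deadline = 18
  Task 2: deadline = 23
  Task 4: deadline = 29
Priority order (highest first): [5, 3, 1, 2, 4]
Highest priority task = 5

5


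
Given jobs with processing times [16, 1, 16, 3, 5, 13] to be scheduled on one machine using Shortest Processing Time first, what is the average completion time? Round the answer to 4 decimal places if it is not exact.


Sort jobs by processing time (SPT order): [1, 3, 5, 13, 16, 16]
Compute completion times sequentially:
  Job 1: processing = 1, completes at 1
  Job 2: processing = 3, completes at 4
  Job 3: processing = 5, completes at 9
  Job 4: processing = 13, completes at 22
  Job 5: processing = 16, completes at 38
  Job 6: processing = 16, completes at 54
Sum of completion times = 128
Average completion time = 128/6 = 21.3333

21.3333


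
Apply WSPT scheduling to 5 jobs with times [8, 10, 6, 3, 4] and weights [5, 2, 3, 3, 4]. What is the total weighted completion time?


Compute p/w ratios and sort ascending (WSPT): [(3, 3), (4, 4), (8, 5), (6, 3), (10, 2)]
Compute weighted completion times:
  Job (p=3,w=3): C=3, w*C=3*3=9
  Job (p=4,w=4): C=7, w*C=4*7=28
  Job (p=8,w=5): C=15, w*C=5*15=75
  Job (p=6,w=3): C=21, w*C=3*21=63
  Job (p=10,w=2): C=31, w*C=2*31=62
Total weighted completion time = 237

237


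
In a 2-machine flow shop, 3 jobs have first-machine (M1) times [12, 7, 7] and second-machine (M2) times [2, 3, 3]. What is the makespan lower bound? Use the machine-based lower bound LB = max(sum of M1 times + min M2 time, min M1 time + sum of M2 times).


LB1 = sum(M1 times) + min(M2 times) = 26 + 2 = 28
LB2 = min(M1 times) + sum(M2 times) = 7 + 8 = 15
Lower bound = max(LB1, LB2) = max(28, 15) = 28

28


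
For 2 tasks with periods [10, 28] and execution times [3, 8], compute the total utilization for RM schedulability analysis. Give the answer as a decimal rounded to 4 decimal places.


Compute individual utilizations (exact fractions):
  Task 1: C/T = 3/10 (approx. 0.3)
  Task 2: C/T = 8/28 = 2/7 (approx. 0.2857)
Total utilization U = 3/10 + 2/7 = 41/70
Rounded to 4 decimal places: U = 0.5857
RM (Liu & Layland) bound for 2 tasks = 0.828427; compare with U = 41/70 (approx. 0.585714)
U <= bound, so schedulable by RM sufficient condition.

0.5857


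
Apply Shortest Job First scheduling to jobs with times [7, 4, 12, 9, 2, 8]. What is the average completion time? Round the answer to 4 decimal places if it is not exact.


SJF order (ascending): [2, 4, 7, 8, 9, 12]
Completion times:
  Job 1: burst=2, C=2
  Job 2: burst=4, C=6
  Job 3: burst=7, C=13
  Job 4: burst=8, C=21
  Job 5: burst=9, C=30
  Job 6: burst=12, C=42
Average completion = 114/6 = 19.0

19.0


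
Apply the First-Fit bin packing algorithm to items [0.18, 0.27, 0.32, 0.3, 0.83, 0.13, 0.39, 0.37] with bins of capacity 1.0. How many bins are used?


Place items sequentially using First-Fit:
  Item 0.18 -> new Bin 1
  Item 0.27 -> Bin 1 (now 0.45)
  Item 0.32 -> Bin 1 (now 0.77)
  Item 0.3 -> new Bin 2
  Item 0.83 -> new Bin 3
  Item 0.13 -> Bin 1 (now 0.9)
  Item 0.39 -> Bin 2 (now 0.69)
  Item 0.37 -> new Bin 4
Total bins used = 4

4


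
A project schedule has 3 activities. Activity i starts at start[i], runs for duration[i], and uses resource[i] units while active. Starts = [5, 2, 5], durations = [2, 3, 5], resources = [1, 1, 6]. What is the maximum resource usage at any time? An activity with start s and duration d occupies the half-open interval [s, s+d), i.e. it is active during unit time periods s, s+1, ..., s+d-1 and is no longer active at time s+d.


Each activity i is active on [start_i, start_i + duration_i).
Compute total resource usage per time slot:
  t=0: active resources = [], total = 0
  t=1: active resources = [], total = 0
  t=2: active resources = [1], total = 1
  t=3: active resources = [1], total = 1
  t=4: active resources = [1], total = 1
  t=5: active resources = [1, 6], total = 7
  t=6: active resources = [1, 6], total = 7
  t=7: active resources = [6], total = 6
  t=8: active resources = [6], total = 6
  t=9: active resources = [6], total = 6
Peak resource demand = 7

7
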